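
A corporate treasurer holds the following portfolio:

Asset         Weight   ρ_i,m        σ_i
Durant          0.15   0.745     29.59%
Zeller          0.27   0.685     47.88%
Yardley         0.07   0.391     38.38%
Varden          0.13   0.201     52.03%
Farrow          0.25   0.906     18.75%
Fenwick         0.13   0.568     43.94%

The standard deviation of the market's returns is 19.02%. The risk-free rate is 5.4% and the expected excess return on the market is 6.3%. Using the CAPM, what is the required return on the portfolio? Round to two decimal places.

β_Durant = 0.745 × 29.59% / 19.02% = 1.1590
β_Zeller = 0.685 × 47.88% / 19.02% = 1.7244
β_Yardley = 0.391 × 38.38% / 19.02% = 0.7890
β_Varden = 0.201 × 52.03% / 19.02% = 0.5498
β_Farrow = 0.906 × 18.75% / 19.02% = 0.8931
β_Fenwick = 0.568 × 43.94% / 19.02% = 1.3122
β_P = Σ w_i β_i = 0.15×1.1590 + 0.27×1.7244 + 0.07×0.7890 + 0.13×0.5498 + 0.25×0.8931 + 0.13×1.3122 = 1.1600
E(R_P) = R_f + β_P × MRP = 5.4% + 1.1600 × 6.3% = 12.71%

12.71%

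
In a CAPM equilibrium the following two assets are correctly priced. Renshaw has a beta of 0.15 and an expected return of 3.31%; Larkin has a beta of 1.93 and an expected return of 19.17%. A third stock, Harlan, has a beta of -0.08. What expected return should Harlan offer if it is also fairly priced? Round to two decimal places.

MRP (SML slope) = (19.17% − 3.31%) / (1.93 − 0.15) = 15.86% / 1.78 = 8.9101%
R_f (intercept) = 3.31% − 0.15 × 8.9101% = 1.9735%
E(R_Harlan) = R_f + β × MRP = 1.9735% + -0.08 × 8.9101% = 1.26%

1.26%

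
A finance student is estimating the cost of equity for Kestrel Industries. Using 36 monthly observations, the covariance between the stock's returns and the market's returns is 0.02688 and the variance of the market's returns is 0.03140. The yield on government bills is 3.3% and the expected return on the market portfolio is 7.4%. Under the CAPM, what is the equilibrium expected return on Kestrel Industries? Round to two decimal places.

β = Cov(R_i, R_m) / Var(R_m) = 0.02688 / 0.03140 = 0.8561
MRP = 7.4% − 3.3% = 4.10%
E(R) = R_f + β × MRP = 3.3% + 0.8561 × 4.1% = 6.81%

6.81%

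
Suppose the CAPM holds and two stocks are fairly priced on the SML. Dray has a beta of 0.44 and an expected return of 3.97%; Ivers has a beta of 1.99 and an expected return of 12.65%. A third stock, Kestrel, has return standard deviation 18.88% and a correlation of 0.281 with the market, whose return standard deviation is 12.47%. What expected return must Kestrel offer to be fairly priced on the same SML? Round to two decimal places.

MRP = (12.65% − 3.97%) / (1.99 − 0.44) = 5.6000%
R_f = 3.97% − 0.44 × 5.6000% = 1.5060%
β_Kestrel = ρ·σ_i/σ_m = 0.281 × 18.88 / 12.47 = 0.4254
E(R_Kestrel) = R_f + β × MRP = 1.5060% + 0.4254 × 5.6000% = 3.89%

3.89%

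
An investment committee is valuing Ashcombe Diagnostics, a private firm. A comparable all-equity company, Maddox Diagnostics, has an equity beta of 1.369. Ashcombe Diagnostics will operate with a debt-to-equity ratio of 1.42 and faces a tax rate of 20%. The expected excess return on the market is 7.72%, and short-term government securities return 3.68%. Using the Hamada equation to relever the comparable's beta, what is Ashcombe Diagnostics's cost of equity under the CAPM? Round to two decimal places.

β_L = β_U × [1 + (1 − t)(D/E)] = 1.369 × [1 + (1 − 0.20) × 1.42]
    = 1.369 × [1 + 0.80 × 1.42] = 1.369 × 2.1360 = 2.9242
E(R) = R_f + β_L × MRP = 3.68% + 2.9242 × 7.72% = 26.25%

26.25%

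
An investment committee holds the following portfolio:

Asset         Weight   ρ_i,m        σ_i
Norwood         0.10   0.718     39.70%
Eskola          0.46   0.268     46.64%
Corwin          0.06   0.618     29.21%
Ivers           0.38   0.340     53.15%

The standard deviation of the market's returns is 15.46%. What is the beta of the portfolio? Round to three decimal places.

β_Norwood = 0.718 × 39.70% / 15.46% = 1.8438
β_Eskola = 0.268 × 46.64% / 15.46% = 0.8085
β_Corwin = 0.618 × 29.21% / 15.46% = 1.1676
β_Ivers = 0.340 × 53.15% / 15.46% = 1.1689
β_P = Σ w_i β_i = 0.10×1.8438 + 0.46×0.8085 + 0.06×1.1676 + 0.38×1.1689 = 1.0705

1.071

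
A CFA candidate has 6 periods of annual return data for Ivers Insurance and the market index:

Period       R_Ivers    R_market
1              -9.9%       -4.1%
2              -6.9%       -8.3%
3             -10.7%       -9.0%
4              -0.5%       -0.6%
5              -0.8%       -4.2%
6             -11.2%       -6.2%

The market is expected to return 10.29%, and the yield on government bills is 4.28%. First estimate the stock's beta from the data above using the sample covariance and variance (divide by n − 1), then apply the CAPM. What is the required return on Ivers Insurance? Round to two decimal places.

10.67%

Mean R_i = (-9.9 − 6.9 − 10.7 − 0.5 − 0.8 − 11.2) / 6 = -6.6667%
Mean R_m = (-4.1 − 8.3 − 9.0 − 0.6 − 4.2 − 6.2) / 6 = -5.4000%
Σ(R_i − R̄_i)(R_m − R̄_m) = 51.2600  ⇒  Cov = 51.2600 / 5 = 10.2520
Σ(R_m − R̄_m)² = 48.1800  ⇒  Var(R_m) = 48.1800 / 5 = 9.6360
β = Cov / Var(R_m) = 10.2520 / 9.6360 = 1.0639
MRP = 10.29% − 4.28% = 6.01%
E(R) = R_f + β × MRP = 4.28% + 1.0639 × 6.01% = 10.67%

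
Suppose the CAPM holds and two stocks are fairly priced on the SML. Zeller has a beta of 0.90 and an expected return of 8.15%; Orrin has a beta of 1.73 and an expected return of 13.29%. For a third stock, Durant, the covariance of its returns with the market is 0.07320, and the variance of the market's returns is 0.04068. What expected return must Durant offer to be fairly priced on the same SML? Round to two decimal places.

MRP = (13.29% − 8.15%) / (1.73 − 0.90) = 6.1928%
R_f = 8.15% − 0.90 × 6.1928% = 2.5765%
β_Durant = Cov / Var(R_m) = 0.07320 / 0.04068 = 1.7994
E(R_Durant) = R_f + β × MRP = 2.5765% + 1.7994 × 6.1928% = 13.72%

13.72%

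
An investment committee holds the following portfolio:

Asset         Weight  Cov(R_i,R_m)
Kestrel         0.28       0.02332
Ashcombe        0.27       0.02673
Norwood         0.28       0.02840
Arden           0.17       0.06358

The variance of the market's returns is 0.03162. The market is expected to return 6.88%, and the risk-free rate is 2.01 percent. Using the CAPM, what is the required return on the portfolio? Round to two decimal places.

7.02%

β_Kestrel = 0.02332 / 0.03162 = 0.7375
β_Ashcombe = 0.02673 / 0.03162 = 0.8454
β_Norwood = 0.02840 / 0.03162 = 0.8982
β_Arden = 0.06358 / 0.03162 = 2.0108
β_P = Σ w_i β_i = 0.28×0.7375 + 0.27×0.8454 + 0.28×0.8982 + 0.17×2.0108 = 1.0281
MRP = 6.88% − 2.01% = 4.87%
E(R_P) = R_f + β_P × MRP = 2.01% + 1.0281 × 4.87% = 7.02%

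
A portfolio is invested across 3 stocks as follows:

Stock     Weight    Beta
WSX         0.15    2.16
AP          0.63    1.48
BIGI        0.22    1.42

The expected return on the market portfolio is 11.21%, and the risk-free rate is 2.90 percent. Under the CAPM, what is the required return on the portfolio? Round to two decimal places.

β_P = Σ w_i β_i = 0.15×2.16 + 0.63×1.48 + 0.22×1.42 = 1.5688
MRP = 11.21% − 2.90% = 8.31%
E(R_P) = R_f + β_P × MRP = 2.90% + 1.5688 × 8.31% = 15.94%

15.94%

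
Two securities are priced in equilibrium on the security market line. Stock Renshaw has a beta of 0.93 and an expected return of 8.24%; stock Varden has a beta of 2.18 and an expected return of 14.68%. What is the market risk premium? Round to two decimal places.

Both satisfy E(R) = R_f + β·MRP, so the slope of the SML is
MRP = (14.68% − 8.24%) / (2.18 − 0.93) = 6.44% / 1.25 = 5.1520%

5.15%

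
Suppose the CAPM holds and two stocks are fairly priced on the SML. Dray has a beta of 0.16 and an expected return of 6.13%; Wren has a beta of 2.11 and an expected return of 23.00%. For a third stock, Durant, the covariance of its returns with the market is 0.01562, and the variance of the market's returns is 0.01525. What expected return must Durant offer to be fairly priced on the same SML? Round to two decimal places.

13.61%

MRP = (23.00% − 6.13%) / (2.11 − 0.16) = 8.6513%
R_f = 6.13% − 0.16 × 8.6513% = 4.7458%
β_Durant = Cov / Var(R_m) = 0.01562 / 0.01525 = 1.0243
E(R_Durant) = R_f + β × MRP = 4.7458% + 1.0243 × 8.6513% = 13.61%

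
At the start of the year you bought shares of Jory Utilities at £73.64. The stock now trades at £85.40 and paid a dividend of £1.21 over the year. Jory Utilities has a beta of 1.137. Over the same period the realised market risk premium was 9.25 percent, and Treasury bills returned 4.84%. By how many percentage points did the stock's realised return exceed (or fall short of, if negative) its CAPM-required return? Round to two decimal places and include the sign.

Realised HPR = (P1 + D1 − P0) / P0 = (85.40 + 1.21 − 73.64) / 73.64 = 12.97 / 73.64 = 17.6127%
CAPM required = R_f + β·MRP = 4.84% + 1.137 × 9.25% = 15.35725%
α = realised − required = 17.6127% − 15.35725% = +2.26%

+2.26%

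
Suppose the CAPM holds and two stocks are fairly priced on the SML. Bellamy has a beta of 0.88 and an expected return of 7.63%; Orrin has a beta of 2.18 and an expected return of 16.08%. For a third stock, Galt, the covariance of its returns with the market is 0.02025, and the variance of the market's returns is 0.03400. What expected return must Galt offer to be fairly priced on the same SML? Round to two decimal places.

MRP = (16.08% − 7.63%) / (2.18 − 0.88) = 6.5000%
R_f = 7.63% − 0.88 × 6.5000% = 1.9100%
β_Galt = Cov / Var(R_m) = 0.02025 / 0.03400 = 0.5956
E(R_Galt) = R_f + β × MRP = 1.9100% + 0.5956 × 6.5000% = 5.78%

5.78%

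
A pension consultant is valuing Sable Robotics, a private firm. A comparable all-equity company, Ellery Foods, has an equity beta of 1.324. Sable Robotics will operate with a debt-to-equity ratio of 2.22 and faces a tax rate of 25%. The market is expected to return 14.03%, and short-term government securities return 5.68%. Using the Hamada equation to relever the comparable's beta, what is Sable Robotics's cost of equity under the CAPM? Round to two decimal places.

β_L = β_U × [1 + (1 − t)(D/E)] = 1.324 × [1 + (1 − 0.25) × 2.22]
    = 1.324 × [1 + 0.75 × 2.22] = 1.324 × 2.6650 = 3.5285
MRP = 14.03% − 5.68% = 8.35%
E(R) = R_f + β_L × MRP = 5.68% + 3.5285 × 8.35% = 35.14%

35.14%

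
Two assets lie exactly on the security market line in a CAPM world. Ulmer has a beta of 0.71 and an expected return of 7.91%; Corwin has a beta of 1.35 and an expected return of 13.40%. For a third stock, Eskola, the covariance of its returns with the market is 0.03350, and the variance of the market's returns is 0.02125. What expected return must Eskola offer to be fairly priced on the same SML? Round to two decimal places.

15.34%

MRP = (13.40% − 7.91%) / (1.35 − 0.71) = 8.5781%
R_f = 7.91% − 0.71 × 8.5781% = 1.8195%
β_Eskola = Cov / Var(R_m) = 0.03350 / 0.02125 = 1.5765
E(R_Eskola) = R_f + β × MRP = 1.8195% + 1.5765 × 8.5781% = 15.34%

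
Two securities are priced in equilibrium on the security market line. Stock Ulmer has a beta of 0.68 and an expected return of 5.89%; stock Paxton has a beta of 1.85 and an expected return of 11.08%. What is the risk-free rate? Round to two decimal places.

2.87%

Both satisfy E(R) = R_f + β·MRP, so the slope of the SML is
MRP = (11.08% − 5.89%) / (1.85 − 0.68) = 5.19% / 1.17 = 4.4359%
R_f = E(R_Ulmer) − β_Ulmer·MRP = 5.89% − 0.68 × 4.4359% = 2.8736%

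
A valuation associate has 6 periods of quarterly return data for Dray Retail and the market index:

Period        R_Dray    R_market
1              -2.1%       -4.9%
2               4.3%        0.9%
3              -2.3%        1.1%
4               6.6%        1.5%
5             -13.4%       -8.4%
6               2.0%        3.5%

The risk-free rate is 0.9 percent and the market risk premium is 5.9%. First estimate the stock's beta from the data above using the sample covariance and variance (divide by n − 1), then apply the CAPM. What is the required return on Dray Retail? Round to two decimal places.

8.58%

Mean R_i = (-2.1 + 4.3 − 2.3 + 6.6 − 13.4 + 2.0) / 6 = -0.8167%
Mean R_m = (-4.9 + 0.9 + 1.1 + 1.5 − 8.4 + 3.5) / 6 = -1.0500%
Σ(R_i − R̄_i)(R_m − R̄_m) = 135.9450  ⇒  Cov = 135.9450 / 5 = 27.1890
Σ(R_m − R̄_m)² = 104.4750  ⇒  Var(R_m) = 104.4750 / 5 = 20.8950
β = Cov / Var(R_m) = 27.1890 / 20.8950 = 1.3012
E(R) = R_f + β × MRP = 0.9% + 1.3012 × 5.9% = 8.58%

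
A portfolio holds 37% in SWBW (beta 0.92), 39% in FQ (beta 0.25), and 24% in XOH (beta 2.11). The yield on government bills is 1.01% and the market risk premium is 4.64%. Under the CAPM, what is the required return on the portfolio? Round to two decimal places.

5.39%

β_P = Σ w_i β_i = 0.37×0.92 + 0.39×0.25 + 0.24×2.11 = 0.9443
E(R_P) = R_f + β_P × MRP = 1.01% + 0.9443 × 4.64% = 5.39%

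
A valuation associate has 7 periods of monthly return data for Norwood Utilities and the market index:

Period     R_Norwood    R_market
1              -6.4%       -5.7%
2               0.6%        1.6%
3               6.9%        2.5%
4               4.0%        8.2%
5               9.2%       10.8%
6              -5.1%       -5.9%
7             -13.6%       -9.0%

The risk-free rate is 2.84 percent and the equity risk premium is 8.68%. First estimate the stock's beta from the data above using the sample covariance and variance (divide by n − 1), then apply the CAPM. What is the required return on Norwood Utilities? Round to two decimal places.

11.54%

Mean R_i = (-6.4 + 0.6 + 6.9 + 4.0 + 9.2 − 5.1 − 13.6) / 7 = -0.6286%
Mean R_m = (-5.7 + 1.6 + 2.5 + 8.2 + 10.8 − 5.9 − 9.0) / 7 = 0.3571%
Σ(R_i − R̄_i)(R_m − R̄_m) = 340.9114  ⇒  Cov = 340.9114 / 6 = 56.8186
Σ(R_m − R̄_m)² = 340.0971  ⇒  Var(R_m) = 340.0971 / 6 = 56.6829
β = Cov / Var(R_m) = 56.8186 / 56.6829 = 1.0024
E(R) = R_f + β × MRP = 2.84% + 1.0024 × 8.68% = 11.54%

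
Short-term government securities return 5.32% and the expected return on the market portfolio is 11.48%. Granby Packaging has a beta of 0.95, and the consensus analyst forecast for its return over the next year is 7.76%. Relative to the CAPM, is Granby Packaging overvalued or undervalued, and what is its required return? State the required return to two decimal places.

Overvalued; required return 11.17%

MRP = 11.48% − 5.32% = 6.16%
Required return = R_f + β·MRP = 5.32% + 0.95 × 6.16% = 11.17%
Forecast 7.76% < required 11.17% → the stock plots below the SML → overvalued.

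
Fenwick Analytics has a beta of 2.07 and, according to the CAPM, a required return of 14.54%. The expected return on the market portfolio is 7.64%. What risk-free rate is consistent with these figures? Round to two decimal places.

1.19%

E(R) = R_f + β(E(R_m) − R_f) = R_f(1 − β) + β·E(R_m)
14.54% = R_f × (1 − 2.07) + 2.07 × 7.64%
14.54% = R_f × -1.07 + 15.8148%
R_f = (14.54% − 15.8148%) / -1.07 = 1.19%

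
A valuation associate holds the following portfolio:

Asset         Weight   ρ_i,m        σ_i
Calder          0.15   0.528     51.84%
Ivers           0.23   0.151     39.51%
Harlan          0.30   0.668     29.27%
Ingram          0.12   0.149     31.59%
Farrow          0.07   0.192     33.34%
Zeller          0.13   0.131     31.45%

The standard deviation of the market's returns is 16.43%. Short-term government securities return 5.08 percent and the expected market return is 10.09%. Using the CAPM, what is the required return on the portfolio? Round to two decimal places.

β_Calder = 0.528 × 51.84% / 16.43% = 1.6659
β_Ivers = 0.151 × 39.51% / 16.43% = 0.3631
β_Harlan = 0.668 × 29.27% / 16.43% = 1.1900
β_Ingram = 0.149 × 31.59% / 16.43% = 0.2865
β_Farrow = 0.192 × 33.34% / 16.43% = 0.3896
β_Zeller = 0.131 × 31.45% / 16.43% = 0.2508
β_P = Σ w_i β_i = 0.15×1.6659 + 0.23×0.3631 + 0.30×1.1900 + 0.12×0.2865 + 0.07×0.3896 + 0.13×0.2508 = 0.7847
MRP = 10.09% − 5.08% = 5.01%
E(R_P) = R_f + β_P × MRP = 5.08% + 0.7847 × 5.01% = 9.01%

9.01%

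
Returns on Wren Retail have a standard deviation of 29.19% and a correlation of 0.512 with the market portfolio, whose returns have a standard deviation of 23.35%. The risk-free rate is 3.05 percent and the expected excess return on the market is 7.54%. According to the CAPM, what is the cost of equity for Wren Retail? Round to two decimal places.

7.88%

β = ρ × σ_i / σ_m = 0.512 × 29.19% / 23.35% = 0.6401
E(R) = 3.05% + 0.6401 × 7.54% = 7.88%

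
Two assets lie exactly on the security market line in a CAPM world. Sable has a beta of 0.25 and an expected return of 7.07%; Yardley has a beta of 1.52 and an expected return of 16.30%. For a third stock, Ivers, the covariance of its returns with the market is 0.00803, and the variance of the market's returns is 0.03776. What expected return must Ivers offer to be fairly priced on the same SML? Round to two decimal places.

6.80%

MRP = (16.30% − 7.07%) / (1.52 − 0.25) = 7.2677%
R_f = 7.07% − 0.25 × 7.2677% = 5.2531%
β_Ivers = Cov / Var(R_m) = 0.00803 / 0.03776 = 0.2127
E(R_Ivers) = R_f + β × MRP = 5.2531% + 0.2127 × 7.2677% = 6.80%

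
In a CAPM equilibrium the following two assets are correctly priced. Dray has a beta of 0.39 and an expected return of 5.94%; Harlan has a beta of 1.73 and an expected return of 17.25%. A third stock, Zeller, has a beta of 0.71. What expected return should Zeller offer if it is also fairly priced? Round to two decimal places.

MRP (SML slope) = (17.25% − 5.94%) / (1.73 − 0.39) = 11.31% / 1.34 = 8.4403%
R_f (intercept) = 5.94% − 0.39 × 8.4403% = 2.6483%
E(R_Zeller) = R_f + β × MRP = 2.6483% + 0.71 × 8.4403% = 8.64%

8.64%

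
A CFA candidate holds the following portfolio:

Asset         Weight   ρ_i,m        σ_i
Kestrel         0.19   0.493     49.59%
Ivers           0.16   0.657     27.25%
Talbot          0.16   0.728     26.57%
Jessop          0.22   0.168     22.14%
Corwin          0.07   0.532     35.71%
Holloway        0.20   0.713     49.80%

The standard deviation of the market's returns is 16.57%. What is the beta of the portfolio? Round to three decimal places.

1.198

β_Kestrel = 0.493 × 49.59% / 16.57% = 1.4754
β_Ivers = 0.657 × 27.25% / 16.57% = 1.0805
β_Talbot = 0.728 × 26.57% / 16.57% = 1.1673
β_Jessop = 0.168 × 22.14% / 16.57% = 0.2245
β_Corwin = 0.532 × 35.71% / 16.57% = 1.1465
β_Holloway = 0.713 × 49.80% / 16.57% = 2.1429
β_P = Σ w_i β_i = 0.19×1.4754 + 0.16×1.0805 + 0.16×1.1673 + 0.22×0.2245 + 0.07×1.1465 + 0.20×2.1429 = 1.1982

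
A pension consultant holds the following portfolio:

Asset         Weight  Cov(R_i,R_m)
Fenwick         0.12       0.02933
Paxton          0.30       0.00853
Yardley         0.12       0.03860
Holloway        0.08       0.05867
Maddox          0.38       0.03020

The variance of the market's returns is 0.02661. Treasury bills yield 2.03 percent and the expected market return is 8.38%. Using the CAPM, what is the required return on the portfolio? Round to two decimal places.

β_Fenwick = 0.02933 / 0.02661 = 1.1022
β_Paxton = 0.00853 / 0.02661 = 0.3206
β_Yardley = 0.03860 / 0.02661 = 1.4506
β_Holloway = 0.05867 / 0.02661 = 2.2048
β_Maddox = 0.03020 / 0.02661 = 1.1349
β_P = Σ w_i β_i = 0.12×1.1022 + 0.30×0.3206 + 0.12×1.4506 + 0.08×2.2048 + 0.38×1.1349 = 1.0102
MRP = 8.38% − 2.03% = 6.35%
E(R_P) = R_f + β_P × MRP = 2.03% + 1.0102 × 6.35% = 8.44%

8.44%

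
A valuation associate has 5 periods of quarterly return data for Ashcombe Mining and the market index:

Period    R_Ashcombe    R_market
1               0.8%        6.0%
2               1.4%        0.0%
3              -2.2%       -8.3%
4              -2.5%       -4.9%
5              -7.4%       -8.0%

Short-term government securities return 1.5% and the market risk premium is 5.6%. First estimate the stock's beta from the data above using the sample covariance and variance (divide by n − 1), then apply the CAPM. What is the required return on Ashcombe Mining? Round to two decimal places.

3.96%

Mean R_i = (0.8 + 1.4 − 2.2 − 2.5 − 7.4) / 5 = -1.9800%
Mean R_m = (6.0 + 0.0 − 8.3 − 4.9 − 8.0) / 5 = -3.0400%
Σ(R_i − R̄_i)(R_m − R̄_m) = 64.4140  ⇒  Cov = 64.4140 / 4 = 16.1035
Σ(R_m − R̄_m)² = 146.6920  ⇒  Var(R_m) = 146.6920 / 4 = 36.6730
β = Cov / Var(R_m) = 16.1035 / 36.6730 = 0.4391
E(R) = R_f + β × MRP = 1.5% + 0.4391 × 5.6% = 3.96%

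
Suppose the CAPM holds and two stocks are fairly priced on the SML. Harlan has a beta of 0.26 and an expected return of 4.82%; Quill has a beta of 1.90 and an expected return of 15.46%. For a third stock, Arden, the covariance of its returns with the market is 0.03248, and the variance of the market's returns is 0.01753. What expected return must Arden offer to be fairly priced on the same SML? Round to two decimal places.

15.15%

MRP = (15.46% − 4.82%) / (1.90 − 0.26) = 6.4878%
R_f = 4.82% − 0.26 × 6.4878% = 3.1332%
β_Arden = Cov / Var(R_m) = 0.03248 / 0.01753 = 1.8528
E(R_Arden) = R_f + β × MRP = 3.1332% + 1.8528 × 6.4878% = 15.15%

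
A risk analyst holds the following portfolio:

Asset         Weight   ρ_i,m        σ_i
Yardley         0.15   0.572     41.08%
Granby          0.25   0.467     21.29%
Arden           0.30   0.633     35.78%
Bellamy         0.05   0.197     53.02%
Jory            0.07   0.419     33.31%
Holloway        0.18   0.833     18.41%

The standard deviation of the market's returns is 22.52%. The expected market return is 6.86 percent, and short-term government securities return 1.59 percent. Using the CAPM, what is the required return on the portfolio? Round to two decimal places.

β_Yardley = 0.572 × 41.08% / 22.52% = 1.0434
β_Granby = 0.467 × 21.29% / 22.52% = 0.4415
β_Arden = 0.633 × 35.78% / 22.52% = 1.0057
β_Bellamy = 0.197 × 53.02% / 22.52% = 0.4638
β_Jory = 0.419 × 33.31% / 22.52% = 0.6198
β_Holloway = 0.833 × 18.41% / 22.52% = 0.6810
β_P = Σ w_i β_i = 0.15×1.0434 + 0.25×0.4415 + 0.30×1.0057 + 0.05×0.4638 + 0.07×0.6198 + 0.18×0.6810 = 0.7578
MRP = 6.86% − 1.59% = 5.27%
E(R_P) = R_f + β_P × MRP = 1.59% + 0.7578 × 5.27% = 5.58%

5.58%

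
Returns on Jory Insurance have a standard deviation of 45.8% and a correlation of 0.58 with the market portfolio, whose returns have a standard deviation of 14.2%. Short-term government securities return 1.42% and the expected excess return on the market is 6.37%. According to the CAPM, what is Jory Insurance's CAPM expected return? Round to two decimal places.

β = ρ × σ_i / σ_m = 0.58 × 45.8% / 14.2% = 1.8707
E(R) = 1.42% + 1.8707 × 6.37% = 13.34%

13.34%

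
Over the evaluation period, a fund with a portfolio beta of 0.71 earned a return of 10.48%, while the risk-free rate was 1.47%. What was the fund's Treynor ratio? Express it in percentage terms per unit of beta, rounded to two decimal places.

Treynor = (R_P − R_f) / β_P = (10.48% − 1.47%) / 0.7100 = 9.01% / 0.7100 = 12.69%

12.69%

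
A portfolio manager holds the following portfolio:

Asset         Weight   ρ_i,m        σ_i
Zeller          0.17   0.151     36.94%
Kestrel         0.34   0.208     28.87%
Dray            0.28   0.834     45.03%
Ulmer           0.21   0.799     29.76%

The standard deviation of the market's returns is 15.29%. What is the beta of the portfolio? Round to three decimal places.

1.210

β_Zeller = 0.151 × 36.94% / 15.29% = 0.3648
β_Kestrel = 0.208 × 28.87% / 15.29% = 0.3927
β_Dray = 0.834 × 45.03% / 15.29% = 2.4562
β_Ulmer = 0.799 × 29.76% / 15.29% = 1.5551
β_P = Σ w_i β_i = 0.17×0.3648 + 0.34×0.3927 + 0.28×2.4562 + 0.21×1.5551 = 1.2098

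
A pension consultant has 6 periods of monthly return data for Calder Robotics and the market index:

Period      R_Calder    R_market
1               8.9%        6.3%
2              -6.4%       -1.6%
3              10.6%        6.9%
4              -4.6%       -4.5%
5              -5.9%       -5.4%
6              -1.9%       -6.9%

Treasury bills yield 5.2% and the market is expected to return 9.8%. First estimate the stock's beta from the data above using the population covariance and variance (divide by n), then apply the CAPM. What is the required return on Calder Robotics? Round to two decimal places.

10.39%

Mean R_i = (8.9 − 6.4 + 10.6 − 4.6 − 5.9 − 1.9) / 6 = 0.1167%
Mean R_m = (6.3 − 1.6 + 6.9 − 4.5 − 5.4 − 6.9) / 6 = -0.8667%
Σ(R_i − R̄_i)(R_m − R̄_m) = 205.7267  ⇒  Cov = 205.7267 / 6 = 34.2878
Σ(R_m − R̄_m)² = 182.3733  ⇒  Var(R_m) = 182.3733 / 6 = 30.3956
β = Cov / Var(R_m) = 34.2878 / 30.3956 = 1.1281
MRP = 9.8% − 5.2% = 4.60%
E(R) = R_f + β × MRP = 5.2% + 1.1281 × 4.6% = 10.39%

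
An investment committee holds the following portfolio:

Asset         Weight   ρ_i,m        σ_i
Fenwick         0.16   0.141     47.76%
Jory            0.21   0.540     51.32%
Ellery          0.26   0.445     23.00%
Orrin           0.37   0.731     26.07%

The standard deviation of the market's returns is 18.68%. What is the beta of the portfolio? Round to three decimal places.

β_Fenwick = 0.141 × 47.76% / 18.68% = 0.3605
β_Jory = 0.540 × 51.32% / 18.68% = 1.4836
β_Ellery = 0.445 × 23.00% / 18.68% = 0.5479
β_Orrin = 0.731 × 26.07% / 18.68% = 1.0202
β_P = Σ w_i β_i = 0.16×0.3605 + 0.21×1.4836 + 0.26×0.5479 + 0.37×1.0202 = 0.8892

0.889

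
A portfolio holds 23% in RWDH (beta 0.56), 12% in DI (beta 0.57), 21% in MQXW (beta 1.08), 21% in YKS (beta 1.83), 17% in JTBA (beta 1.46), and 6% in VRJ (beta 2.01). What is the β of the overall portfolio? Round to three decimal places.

1.177

β_P = Σ w_i β_i = 0.23×0.56 + 0.12×0.57 + 0.21×1.08 + 0.21×1.83 + 0.17×1.46 + 0.06×2.01 = 1.1771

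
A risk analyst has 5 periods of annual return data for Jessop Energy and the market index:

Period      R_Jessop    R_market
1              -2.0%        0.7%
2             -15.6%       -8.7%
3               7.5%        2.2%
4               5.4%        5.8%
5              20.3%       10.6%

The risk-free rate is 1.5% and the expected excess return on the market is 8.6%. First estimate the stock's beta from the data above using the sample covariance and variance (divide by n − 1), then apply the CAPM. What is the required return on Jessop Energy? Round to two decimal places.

Mean R_i = (-2.0 − 15.6 + 7.5 + 5.4 + 20.3) / 5 = 3.1200%
Mean R_m = (0.7 − 8.7 + 2.2 + 5.8 + 10.6) / 5 = 2.1200%
Σ(R_i − R̄_i)(R_m − R̄_m) = 364.2480  ⇒  Cov = 364.2480 / 4 = 91.0620
Σ(R_m − R̄_m)² = 204.5480  ⇒  Var(R_m) = 204.5480 / 4 = 51.1370
β = Cov / Var(R_m) = 91.0620 / 51.1370 = 1.7807
E(R) = R_f + β × MRP = 1.5% + 1.7807 × 8.6% = 16.81%

16.81%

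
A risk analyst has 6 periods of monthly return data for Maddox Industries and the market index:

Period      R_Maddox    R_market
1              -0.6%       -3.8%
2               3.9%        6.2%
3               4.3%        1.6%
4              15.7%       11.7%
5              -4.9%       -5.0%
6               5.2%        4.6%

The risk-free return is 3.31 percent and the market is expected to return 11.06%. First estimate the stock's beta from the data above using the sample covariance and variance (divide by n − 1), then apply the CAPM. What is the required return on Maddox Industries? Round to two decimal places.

11.29%

Mean R_i = (-0.6 + 3.9 + 4.3 + 15.7 − 4.9 + 5.2) / 6 = 3.9333%
Mean R_m = (-3.8 + 6.2 + 1.6 + 11.7 − 5.0 + 4.6) / 6 = 2.5500%
Σ(R_i − R̄_i)(R_m − R̄_m) = 205.2700  ⇒  Cov = 205.2700 / 5 = 41.0540
Σ(R_m − R̄_m)² = 199.4750  ⇒  Var(R_m) = 199.4750 / 5 = 39.8950
β = Cov / Var(R_m) = 41.0540 / 39.8950 = 1.0291
MRP = 11.06% − 3.31% = 7.75%
E(R) = R_f + β × MRP = 3.31% + 1.0291 × 7.75% = 11.29%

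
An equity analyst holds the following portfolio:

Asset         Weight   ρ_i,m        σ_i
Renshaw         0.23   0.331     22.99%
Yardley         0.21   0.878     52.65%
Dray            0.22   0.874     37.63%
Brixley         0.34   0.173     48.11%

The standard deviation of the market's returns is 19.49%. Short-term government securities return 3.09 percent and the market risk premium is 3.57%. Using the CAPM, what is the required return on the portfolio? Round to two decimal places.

β_Renshaw = 0.331 × 22.99% / 19.49% = 0.3904
β_Yardley = 0.878 × 52.65% / 19.49% = 2.3718
β_Dray = 0.874 × 37.63% / 19.49% = 1.6875
β_Brixley = 0.173 × 48.11% / 19.49% = 0.4270
β_P = Σ w_i β_i = 0.23×0.3904 + 0.21×2.3718 + 0.22×1.6875 + 0.34×0.4270 = 1.1043
E(R_P) = R_f + β_P × MRP = 3.09% + 1.1043 × 3.57% = 7.03%

7.03%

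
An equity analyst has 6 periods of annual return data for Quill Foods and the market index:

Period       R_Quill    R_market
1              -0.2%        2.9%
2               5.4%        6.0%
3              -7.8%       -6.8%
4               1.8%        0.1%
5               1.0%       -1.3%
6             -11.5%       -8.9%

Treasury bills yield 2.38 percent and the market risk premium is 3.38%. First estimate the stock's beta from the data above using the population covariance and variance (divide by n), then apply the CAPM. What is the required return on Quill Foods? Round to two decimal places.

Mean R_i = (-0.2 + 5.4 − 7.8 + 1.8 + 1.0 − 11.5) / 6 = -1.8833%
Mean R_m = (2.9 + 6.0 − 6.8 + 0.1 − 1.3 − 8.9) / 6 = -1.3333%
Σ(R_i − R̄_i)(R_m − R̄_m) = 171.0233  ⇒  Cov = 171.0233 / 6 = 28.5039
Σ(R_m − R̄_m)² = 160.8933  ⇒  Var(R_m) = 160.8933 / 6 = 26.8156
β = Cov / Var(R_m) = 28.5039 / 26.8156 = 1.0630
E(R) = R_f + β × MRP = 2.38% + 1.0630 × 3.38% = 5.97%

5.97%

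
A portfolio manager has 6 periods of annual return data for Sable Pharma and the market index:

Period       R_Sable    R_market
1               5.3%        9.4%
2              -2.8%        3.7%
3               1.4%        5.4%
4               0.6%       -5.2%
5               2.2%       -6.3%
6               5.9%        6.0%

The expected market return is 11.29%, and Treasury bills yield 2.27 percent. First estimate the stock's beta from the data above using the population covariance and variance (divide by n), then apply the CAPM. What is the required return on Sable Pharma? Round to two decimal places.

Mean R_i = (5.3 − 2.8 + 1.4 + 0.6 + 2.2 + 5.9) / 6 = 2.1000%
Mean R_m = (9.4 + 3.7 + 5.4 − 5.2 − 6.3 + 6.0) / 6 = 2.1667%
Σ(R_i − R̄_i)(R_m − R̄_m) = 38.1400  ⇒  Cov = 38.1400 / 6 = 6.3567
Σ(R_m − R̄_m)² = 205.7733  ⇒  Var(R_m) = 205.7733 / 6 = 34.2956
β = Cov / Var(R_m) = 6.3567 / 34.2956 = 0.1854
MRP = 11.29% − 2.27% = 9.02%
E(R) = R_f + β × MRP = 2.27% + 0.1854 × 9.02% = 3.94%

3.94%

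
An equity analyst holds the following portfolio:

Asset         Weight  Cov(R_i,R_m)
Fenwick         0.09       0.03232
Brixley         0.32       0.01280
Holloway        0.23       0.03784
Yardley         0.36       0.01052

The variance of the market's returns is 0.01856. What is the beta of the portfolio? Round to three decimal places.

1.050

β_Fenwick = 0.03232 / 0.01856 = 1.7414
β_Brixley = 0.01280 / 0.01856 = 0.6897
β_Holloway = 0.03784 / 0.01856 = 2.0388
β_Yardley = 0.01052 / 0.01856 = 0.5668
β_P = Σ w_i β_i = 0.09×1.7414 + 0.32×0.6897 + 0.23×2.0388 + 0.36×0.5668 = 1.0504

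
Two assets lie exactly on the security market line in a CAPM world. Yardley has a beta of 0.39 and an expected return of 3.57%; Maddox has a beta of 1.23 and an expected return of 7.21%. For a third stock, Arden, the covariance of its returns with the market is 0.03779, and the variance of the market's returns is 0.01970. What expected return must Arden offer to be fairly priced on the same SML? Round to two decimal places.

10.19%

MRP = (7.21% − 3.57%) / (1.23 − 0.39) = 4.3333%
R_f = 3.57% − 0.39 × 4.3333% = 1.8800%
β_Arden = Cov / Var(R_m) = 0.03779 / 0.01970 = 1.9183
E(R_Arden) = R_f + β × MRP = 1.8800% + 1.9183 × 4.3333% = 10.19%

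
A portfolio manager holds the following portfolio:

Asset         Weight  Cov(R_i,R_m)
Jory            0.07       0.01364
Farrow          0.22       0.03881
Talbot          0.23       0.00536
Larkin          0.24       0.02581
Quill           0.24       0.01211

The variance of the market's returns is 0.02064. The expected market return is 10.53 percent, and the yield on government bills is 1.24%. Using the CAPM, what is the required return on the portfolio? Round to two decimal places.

β_Jory = 0.01364 / 0.02064 = 0.6609
β_Farrow = 0.03881 / 0.02064 = 1.8803
β_Talbot = 0.00536 / 0.02064 = 0.2597
β_Larkin = 0.02581 / 0.02064 = 1.2505
β_Quill = 0.01211 / 0.02064 = 0.5867
β_P = Σ w_i β_i = 0.07×0.6609 + 0.22×1.8803 + 0.23×0.2597 + 0.24×1.2505 + 0.24×0.5867 = 0.9606
MRP = 10.53% − 1.24% = 9.29%
E(R_P) = R_f + β_P × MRP = 1.24% + 0.9606 × 9.29% = 10.16%

10.16%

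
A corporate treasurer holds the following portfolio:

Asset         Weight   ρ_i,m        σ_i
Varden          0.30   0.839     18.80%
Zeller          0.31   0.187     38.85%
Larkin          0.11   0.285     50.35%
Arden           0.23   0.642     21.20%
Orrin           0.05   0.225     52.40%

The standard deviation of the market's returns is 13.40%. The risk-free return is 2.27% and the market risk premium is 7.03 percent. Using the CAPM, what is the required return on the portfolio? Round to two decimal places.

8.71%

β_Varden = 0.839 × 18.80% / 13.40% = 1.1771
β_Zeller = 0.187 × 38.85% / 13.40% = 0.5422
β_Larkin = 0.285 × 50.35% / 13.40% = 1.0709
β_Arden = 0.642 × 21.20% / 13.40% = 1.0157
β_Orrin = 0.225 × 52.40% / 13.40% = 0.8799
β_P = Σ w_i β_i = 0.30×1.1771 + 0.31×0.5422 + 0.11×1.0709 + 0.23×1.0157 + 0.05×0.8799 = 0.9166
E(R_P) = R_f + β_P × MRP = 2.27% + 0.9166 × 7.03% = 8.71%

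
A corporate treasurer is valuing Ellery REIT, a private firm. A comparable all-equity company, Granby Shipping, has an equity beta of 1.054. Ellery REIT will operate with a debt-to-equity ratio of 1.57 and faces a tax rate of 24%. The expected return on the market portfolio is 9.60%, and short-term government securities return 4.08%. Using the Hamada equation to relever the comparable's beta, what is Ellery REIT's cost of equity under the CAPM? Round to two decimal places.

β_L = β_U × [1 + (1 − t)(D/E)] = 1.054 × [1 + (1 − 0.24) × 1.57]
    = 1.054 × [1 + 0.76 × 1.57] = 1.054 × 2.1932 = 2.3116
MRP = 9.60% − 4.08% = 5.52%
E(R) = R_f + β_L × MRP = 4.08% + 2.3116 × 5.52% = 16.84%

16.84%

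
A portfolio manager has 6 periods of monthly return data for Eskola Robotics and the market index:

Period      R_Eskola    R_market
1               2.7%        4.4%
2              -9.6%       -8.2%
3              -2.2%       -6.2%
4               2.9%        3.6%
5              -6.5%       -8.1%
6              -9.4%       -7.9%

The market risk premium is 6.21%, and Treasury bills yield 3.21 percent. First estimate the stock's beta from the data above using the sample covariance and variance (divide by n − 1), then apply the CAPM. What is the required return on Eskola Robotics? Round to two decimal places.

8.63%

Mean R_i = (2.7 − 9.6 − 2.2 + 2.9 − 6.5 − 9.4) / 6 = -3.6833%
Mean R_m = (4.4 − 8.2 − 6.2 + 3.6 − 8.1 − 7.9) / 6 = -3.7333%
Σ(R_i − R̄_i)(R_m − R̄_m) = 159.0833  ⇒  Cov = 159.0833 / 5 = 31.8167
Σ(R_m − R̄_m)² = 182.3933  ⇒  Var(R_m) = 182.3933 / 5 = 36.4787
β = Cov / Var(R_m) = 31.8167 / 36.4787 = 0.8722
E(R) = R_f + β × MRP = 3.21% + 0.8722 × 6.21% = 8.63%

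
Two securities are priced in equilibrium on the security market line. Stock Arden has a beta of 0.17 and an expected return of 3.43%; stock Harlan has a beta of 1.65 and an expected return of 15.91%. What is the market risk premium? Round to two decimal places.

8.43%

Both satisfy E(R) = R_f + β·MRP, so the slope of the SML is
MRP = (15.91% − 3.43%) / (1.65 − 0.17) = 12.48% / 1.48 = 8.4324%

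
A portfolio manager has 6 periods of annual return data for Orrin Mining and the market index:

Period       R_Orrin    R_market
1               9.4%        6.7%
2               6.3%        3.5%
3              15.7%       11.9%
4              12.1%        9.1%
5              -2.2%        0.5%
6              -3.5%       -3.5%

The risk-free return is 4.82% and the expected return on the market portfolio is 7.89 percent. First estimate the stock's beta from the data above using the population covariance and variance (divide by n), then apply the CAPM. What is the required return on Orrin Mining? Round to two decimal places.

Mean R_i = (9.4 + 6.3 + 15.7 + 12.1 − 2.2 − 3.5) / 6 = 6.3000%
Mean R_m = (6.7 + 3.5 + 11.9 + 9.1 + 0.5 − 3.5) / 6 = 4.7000%
Σ(R_i − R̄_i)(R_m − R̄_m) = 215.4600  ⇒  Cov = 215.4600 / 6 = 35.9100
Σ(R_m − R̄_m)² = 161.5200  ⇒  Var(R_m) = 161.5200 / 6 = 26.9200
β = Cov / Var(R_m) = 35.9100 / 26.9200 = 1.3340
MRP = 7.89% − 4.82% = 3.07%
E(R) = R_f + β × MRP = 4.82% + 1.3340 × 3.07% = 8.92%

8.92%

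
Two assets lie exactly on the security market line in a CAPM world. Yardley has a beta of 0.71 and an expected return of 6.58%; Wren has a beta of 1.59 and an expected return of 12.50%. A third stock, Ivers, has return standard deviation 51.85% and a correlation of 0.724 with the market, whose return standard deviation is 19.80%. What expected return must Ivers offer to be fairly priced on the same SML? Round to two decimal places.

MRP = (12.50% − 6.58%) / (1.59 − 0.71) = 6.7273%
R_f = 6.58% − 0.71 × 6.7273% = 1.8036%
β_Ivers = ρ·σ_i/σ_m = 0.724 × 51.85 / 19.80 = 1.8959
E(R_Ivers) = R_f + β × MRP = 1.8036% + 1.8959 × 6.7273% = 14.56%

14.56%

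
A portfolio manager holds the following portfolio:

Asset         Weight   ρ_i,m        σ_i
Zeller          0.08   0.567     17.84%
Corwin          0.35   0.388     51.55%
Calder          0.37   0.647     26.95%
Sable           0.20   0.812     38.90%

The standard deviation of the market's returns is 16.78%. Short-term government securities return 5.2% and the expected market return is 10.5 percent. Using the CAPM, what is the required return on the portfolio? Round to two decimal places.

11.70%

β_Zeller = 0.567 × 17.84% / 16.78% = 0.6028
β_Corwin = 0.388 × 51.55% / 16.78% = 1.1920
β_Calder = 0.647 × 26.95% / 16.78% = 1.0391
β_Sable = 0.812 × 38.90% / 16.78% = 1.8824
β_P = Σ w_i β_i = 0.08×0.6028 + 0.35×1.1920 + 0.37×1.0391 + 0.20×1.8824 = 1.2264
MRP = 10.5% − 5.2% = 5.30%
E(R_P) = R_f + β_P × MRP = 5.2% + 1.2264 × 5.3% = 11.70%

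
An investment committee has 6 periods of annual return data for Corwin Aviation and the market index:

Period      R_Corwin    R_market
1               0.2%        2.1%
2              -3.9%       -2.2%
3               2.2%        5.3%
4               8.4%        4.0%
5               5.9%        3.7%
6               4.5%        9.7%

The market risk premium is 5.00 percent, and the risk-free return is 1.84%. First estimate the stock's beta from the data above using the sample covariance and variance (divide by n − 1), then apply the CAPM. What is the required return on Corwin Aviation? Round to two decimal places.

5.43%

Mean R_i = (0.2 − 3.9 + 2.2 + 8.4 + 5.9 + 4.5) / 6 = 2.8833%
Mean R_m = (2.1 − 2.2 + 5.3 + 4.0 + 3.7 + 9.7) / 6 = 3.7667%
Σ(R_i − R̄_i)(R_m − R̄_m) = 54.5767  ⇒  Cov = 54.5767 / 5 = 10.9153
Σ(R_m − R̄_m)² = 75.9933  ⇒  Var(R_m) = 75.9933 / 5 = 15.1987
β = Cov / Var(R_m) = 10.9153 / 15.1987 = 0.7182
E(R) = R_f + β × MRP = 1.84% + 0.7182 × 5.00% = 5.43%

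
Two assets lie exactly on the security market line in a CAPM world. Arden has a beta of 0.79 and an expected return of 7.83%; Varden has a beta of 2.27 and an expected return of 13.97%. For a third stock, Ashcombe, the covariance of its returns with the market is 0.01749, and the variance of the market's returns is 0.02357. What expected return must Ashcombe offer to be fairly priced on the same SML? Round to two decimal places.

7.63%

MRP = (13.97% − 7.83%) / (2.27 − 0.79) = 4.1486%
R_f = 7.83% − 0.79 × 4.1486% = 4.5526%
β_Ashcombe = Cov / Var(R_m) = 0.01749 / 0.02357 = 0.7420
E(R_Ashcombe) = R_f + β × MRP = 4.5526% + 0.7420 × 4.1486% = 7.63%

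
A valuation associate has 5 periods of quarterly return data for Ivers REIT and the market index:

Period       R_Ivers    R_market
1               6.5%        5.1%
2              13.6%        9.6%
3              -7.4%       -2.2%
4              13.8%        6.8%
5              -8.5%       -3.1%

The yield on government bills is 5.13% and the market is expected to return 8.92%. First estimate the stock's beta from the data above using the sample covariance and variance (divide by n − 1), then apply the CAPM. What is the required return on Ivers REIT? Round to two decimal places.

12.38%

Mean R_i = (6.5 + 13.6 − 7.4 + 13.8 − 8.5) / 5 = 3.6000%
Mean R_m = (5.1 + 9.6 − 2.2 + 6.8 − 3.1) / 5 = 3.2400%
Σ(R_i − R̄_i)(R_m − R̄_m) = 241.8600  ⇒  Cov = 241.8600 / 4 = 60.4650
Σ(R_m − R̄_m)² = 126.3720  ⇒  Var(R_m) = 126.3720 / 4 = 31.5930
β = Cov / Var(R_m) = 60.4650 / 31.5930 = 1.9139
MRP = 8.92% − 5.13% = 3.79%
E(R) = R_f + β × MRP = 5.13% + 1.9139 × 3.79% = 12.38%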